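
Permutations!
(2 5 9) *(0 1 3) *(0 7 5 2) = (0 1 3 7 5 9) = [1, 3, 2, 7, 4, 9, 6, 5, 8, 0]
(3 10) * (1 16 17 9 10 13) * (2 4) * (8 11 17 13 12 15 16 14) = (1 14 8 11 17 9 10 3 12 15 16 13)(2 4) = [0, 14, 4, 12, 2, 5, 6, 7, 11, 10, 3, 17, 15, 1, 8, 16, 13, 9]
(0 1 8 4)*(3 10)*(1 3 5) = (0 3 10 5 1 8 4) = [3, 8, 2, 10, 0, 1, 6, 7, 4, 9, 5]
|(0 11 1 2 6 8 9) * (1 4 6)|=|(0 11 4 6 8 9)(1 2)|=6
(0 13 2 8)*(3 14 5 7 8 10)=[13, 1, 10, 14, 4, 7, 6, 8, 0, 9, 3, 11, 12, 2, 5]=(0 13 2 10 3 14 5 7 8)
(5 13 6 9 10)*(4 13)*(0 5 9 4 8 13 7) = (0 5 8 13 6 4 7)(9 10) = [5, 1, 2, 3, 7, 8, 4, 0, 13, 10, 9, 11, 12, 6]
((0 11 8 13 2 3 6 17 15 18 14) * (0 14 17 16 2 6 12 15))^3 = [13, 1, 15, 18, 4, 5, 3, 7, 16, 9, 10, 6, 17, 2, 14, 0, 12, 8, 11] = (0 13 2 15)(3 18 11 6)(8 16 12 17)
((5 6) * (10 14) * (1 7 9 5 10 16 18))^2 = (1 9 6 14 18 7 5 10 16) = [0, 9, 2, 3, 4, 10, 14, 5, 8, 6, 16, 11, 12, 13, 18, 15, 1, 17, 7]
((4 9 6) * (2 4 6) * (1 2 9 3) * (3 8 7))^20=(9)(1 4 7)(2 8 3)=[0, 4, 8, 2, 7, 5, 6, 1, 3, 9]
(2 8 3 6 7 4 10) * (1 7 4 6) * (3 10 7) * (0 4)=(0 4 7 6)(1 3)(2 8 10)=[4, 3, 8, 1, 7, 5, 0, 6, 10, 9, 2]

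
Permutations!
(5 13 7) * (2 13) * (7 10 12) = [0, 1, 13, 3, 4, 2, 6, 5, 8, 9, 12, 11, 7, 10] = (2 13 10 12 7 5)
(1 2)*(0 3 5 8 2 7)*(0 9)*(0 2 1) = (0 3 5 8 1 7 9 2) = [3, 7, 0, 5, 4, 8, 6, 9, 1, 2]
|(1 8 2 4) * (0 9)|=|(0 9)(1 8 2 4)|=4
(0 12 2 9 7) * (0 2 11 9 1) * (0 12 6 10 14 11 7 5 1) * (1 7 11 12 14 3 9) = [6, 14, 0, 9, 4, 7, 10, 2, 8, 5, 3, 1, 11, 13, 12] = (0 6 10 3 9 5 7 2)(1 14 12 11)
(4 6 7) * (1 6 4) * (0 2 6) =(0 2 6 7 1) =[2, 0, 6, 3, 4, 5, 7, 1]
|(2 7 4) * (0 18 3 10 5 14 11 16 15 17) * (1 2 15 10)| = 45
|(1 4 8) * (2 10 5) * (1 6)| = 12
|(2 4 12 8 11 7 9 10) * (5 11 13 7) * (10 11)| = |(2 4 12 8 13 7 9 11 5 10)| = 10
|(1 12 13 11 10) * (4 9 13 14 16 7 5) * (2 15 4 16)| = 30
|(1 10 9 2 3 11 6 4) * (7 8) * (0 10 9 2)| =|(0 10 2 3 11 6 4 1 9)(7 8)| =18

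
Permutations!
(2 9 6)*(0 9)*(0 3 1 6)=(0 9)(1 6 2 3)=[9, 6, 3, 1, 4, 5, 2, 7, 8, 0]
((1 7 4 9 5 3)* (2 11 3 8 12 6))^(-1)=(1 3 11 2 6 12 8 5 9 4 7)=[0, 3, 6, 11, 7, 9, 12, 1, 5, 4, 10, 2, 8]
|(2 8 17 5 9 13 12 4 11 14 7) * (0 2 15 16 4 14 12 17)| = |(0 2 8)(4 11 12 14 7 15 16)(5 9 13 17)| = 84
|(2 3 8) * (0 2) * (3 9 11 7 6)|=|(0 2 9 11 7 6 3 8)|=8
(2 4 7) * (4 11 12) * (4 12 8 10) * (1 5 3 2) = (12)(1 5 3 2 11 8 10 4 7) = [0, 5, 11, 2, 7, 3, 6, 1, 10, 9, 4, 8, 12]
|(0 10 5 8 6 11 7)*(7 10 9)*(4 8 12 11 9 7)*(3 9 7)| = |(0 3 9 4 8 6 7)(5 12 11 10)| = 28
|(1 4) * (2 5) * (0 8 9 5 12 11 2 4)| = 6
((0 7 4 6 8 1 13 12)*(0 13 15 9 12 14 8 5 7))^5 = (1 14 12 15 8 13 9)(4 6 5 7) = [0, 14, 2, 3, 6, 7, 5, 4, 13, 1, 10, 11, 15, 9, 12, 8]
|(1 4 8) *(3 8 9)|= 5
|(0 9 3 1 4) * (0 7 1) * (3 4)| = 6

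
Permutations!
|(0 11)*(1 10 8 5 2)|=10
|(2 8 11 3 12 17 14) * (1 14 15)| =9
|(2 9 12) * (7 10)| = |(2 9 12)(7 10)| = 6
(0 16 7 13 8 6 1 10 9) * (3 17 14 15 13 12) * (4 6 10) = [16, 4, 2, 17, 6, 5, 1, 12, 10, 0, 9, 11, 3, 8, 15, 13, 7, 14] = (0 16 7 12 3 17 14 15 13 8 10 9)(1 4 6)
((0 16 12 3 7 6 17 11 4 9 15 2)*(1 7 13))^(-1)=[2, 13, 15, 12, 11, 5, 7, 1, 8, 4, 10, 17, 16, 3, 14, 9, 0, 6]=(0 2 15 9 4 11 17 6 7 1 13 3 12 16)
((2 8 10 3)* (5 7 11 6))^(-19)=(2 8 10 3)(5 7 11 6)=[0, 1, 8, 2, 4, 7, 5, 11, 10, 9, 3, 6]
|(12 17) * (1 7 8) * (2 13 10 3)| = 12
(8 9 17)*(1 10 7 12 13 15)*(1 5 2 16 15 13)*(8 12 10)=(1 8 9 17 12)(2 16 15 5)(7 10)=[0, 8, 16, 3, 4, 2, 6, 10, 9, 17, 7, 11, 1, 13, 14, 5, 15, 12]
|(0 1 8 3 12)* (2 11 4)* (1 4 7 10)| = |(0 4 2 11 7 10 1 8 3 12)| = 10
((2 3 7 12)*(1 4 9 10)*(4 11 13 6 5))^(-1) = [0, 10, 12, 2, 5, 6, 13, 3, 8, 4, 9, 1, 7, 11] = (1 10 9 4 5 6 13 11)(2 12 7 3)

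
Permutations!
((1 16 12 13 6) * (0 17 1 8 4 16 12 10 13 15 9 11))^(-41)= (0 17 1 12 15 9 11)(4 16 10 13 6 8)= [17, 12, 2, 3, 16, 5, 8, 7, 4, 11, 13, 0, 15, 6, 14, 9, 10, 1]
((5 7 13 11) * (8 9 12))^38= (5 13)(7 11)(8 12 9)= [0, 1, 2, 3, 4, 13, 6, 11, 12, 8, 10, 7, 9, 5]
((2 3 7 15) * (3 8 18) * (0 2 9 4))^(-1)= [4, 1, 0, 18, 9, 5, 6, 3, 2, 15, 10, 11, 12, 13, 14, 7, 16, 17, 8]= (0 4 9 15 7 3 18 8 2)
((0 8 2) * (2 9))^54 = [9, 1, 8, 3, 4, 5, 6, 7, 2, 0] = (0 9)(2 8)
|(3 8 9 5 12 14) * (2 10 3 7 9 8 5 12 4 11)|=|(2 10 3 5 4 11)(7 9 12 14)|=12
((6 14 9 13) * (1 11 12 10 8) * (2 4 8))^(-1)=(1 8 4 2 10 12 11)(6 13 9 14)=[0, 8, 10, 3, 2, 5, 13, 7, 4, 14, 12, 1, 11, 9, 6]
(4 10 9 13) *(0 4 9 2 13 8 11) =(0 4 10 2 13 9 8 11) =[4, 1, 13, 3, 10, 5, 6, 7, 11, 8, 2, 0, 12, 9]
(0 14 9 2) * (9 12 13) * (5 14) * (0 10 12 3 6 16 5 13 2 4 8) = [13, 1, 10, 6, 8, 14, 16, 7, 0, 4, 12, 11, 2, 9, 3, 15, 5] = (0 13 9 4 8)(2 10 12)(3 6 16 5 14)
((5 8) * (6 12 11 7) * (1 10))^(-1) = (1 10)(5 8)(6 7 11 12) = [0, 10, 2, 3, 4, 8, 7, 11, 5, 9, 1, 12, 6]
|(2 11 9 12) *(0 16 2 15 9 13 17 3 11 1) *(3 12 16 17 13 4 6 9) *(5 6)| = 13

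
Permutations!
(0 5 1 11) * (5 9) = (0 9 5 1 11) = [9, 11, 2, 3, 4, 1, 6, 7, 8, 5, 10, 0]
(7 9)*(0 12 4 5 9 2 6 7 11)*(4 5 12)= (0 4 12 5 9 11)(2 6 7)= [4, 1, 6, 3, 12, 9, 7, 2, 8, 11, 10, 0, 5]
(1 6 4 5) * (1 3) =(1 6 4 5 3) =[0, 6, 2, 1, 5, 3, 4]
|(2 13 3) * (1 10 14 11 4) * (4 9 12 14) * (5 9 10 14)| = |(1 14 11 10 4)(2 13 3)(5 9 12)| = 15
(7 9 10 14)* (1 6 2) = (1 6 2)(7 9 10 14) = [0, 6, 1, 3, 4, 5, 2, 9, 8, 10, 14, 11, 12, 13, 7]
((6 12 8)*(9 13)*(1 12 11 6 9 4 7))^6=(1 7 4 13 9 8 12)=[0, 7, 2, 3, 13, 5, 6, 4, 12, 8, 10, 11, 1, 9]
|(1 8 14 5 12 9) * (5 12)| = |(1 8 14 12 9)| = 5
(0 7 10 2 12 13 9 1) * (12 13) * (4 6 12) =(0 7 10 2 13 9 1)(4 6 12) =[7, 0, 13, 3, 6, 5, 12, 10, 8, 1, 2, 11, 4, 9]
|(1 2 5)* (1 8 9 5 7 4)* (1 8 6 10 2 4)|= 9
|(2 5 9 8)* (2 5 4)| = |(2 4)(5 9 8)| = 6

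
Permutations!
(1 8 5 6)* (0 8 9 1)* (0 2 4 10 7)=(0 8 5 6 2 4 10 7)(1 9)=[8, 9, 4, 3, 10, 6, 2, 0, 5, 1, 7]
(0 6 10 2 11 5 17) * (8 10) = (0 6 8 10 2 11 5 17) = [6, 1, 11, 3, 4, 17, 8, 7, 10, 9, 2, 5, 12, 13, 14, 15, 16, 0]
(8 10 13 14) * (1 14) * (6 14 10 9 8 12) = (1 10 13)(6 14 12)(8 9) = [0, 10, 2, 3, 4, 5, 14, 7, 9, 8, 13, 11, 6, 1, 12]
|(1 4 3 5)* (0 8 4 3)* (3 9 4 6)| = 8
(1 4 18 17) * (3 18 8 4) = (1 3 18 17)(4 8) = [0, 3, 2, 18, 8, 5, 6, 7, 4, 9, 10, 11, 12, 13, 14, 15, 16, 1, 17]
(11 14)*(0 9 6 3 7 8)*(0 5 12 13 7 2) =[9, 1, 0, 2, 4, 12, 3, 8, 5, 6, 10, 14, 13, 7, 11] =(0 9 6 3 2)(5 12 13 7 8)(11 14)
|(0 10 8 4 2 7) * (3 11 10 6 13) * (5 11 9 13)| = |(0 6 5 11 10 8 4 2 7)(3 9 13)| = 9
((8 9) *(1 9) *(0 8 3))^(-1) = (0 3 9 1 8) = [3, 8, 2, 9, 4, 5, 6, 7, 0, 1]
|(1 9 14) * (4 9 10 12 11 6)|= |(1 10 12 11 6 4 9 14)|= 8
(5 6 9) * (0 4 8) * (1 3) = (0 4 8)(1 3)(5 6 9) = [4, 3, 2, 1, 8, 6, 9, 7, 0, 5]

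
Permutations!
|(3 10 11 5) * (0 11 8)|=|(0 11 5 3 10 8)|=6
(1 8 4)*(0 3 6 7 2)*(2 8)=(0 3 6 7 8 4 1 2)=[3, 2, 0, 6, 1, 5, 7, 8, 4]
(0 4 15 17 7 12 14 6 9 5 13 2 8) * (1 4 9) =(0 9 5 13 2 8)(1 4 15 17 7 12 14 6) =[9, 4, 8, 3, 15, 13, 1, 12, 0, 5, 10, 11, 14, 2, 6, 17, 16, 7]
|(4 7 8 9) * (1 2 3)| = |(1 2 3)(4 7 8 9)| = 12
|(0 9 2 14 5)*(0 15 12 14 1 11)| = 20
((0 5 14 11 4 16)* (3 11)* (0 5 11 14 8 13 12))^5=(0 8 4 12 5 11 13 16)(3 14)=[8, 1, 2, 14, 12, 11, 6, 7, 4, 9, 10, 13, 5, 16, 3, 15, 0]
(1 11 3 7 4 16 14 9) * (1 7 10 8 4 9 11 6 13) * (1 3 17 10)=(1 6 13 3)(4 16 14 11 17 10 8)(7 9)=[0, 6, 2, 1, 16, 5, 13, 9, 4, 7, 8, 17, 12, 3, 11, 15, 14, 10]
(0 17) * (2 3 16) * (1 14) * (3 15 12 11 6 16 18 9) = (0 17)(1 14)(2 15 12 11 6 16)(3 18 9) = [17, 14, 15, 18, 4, 5, 16, 7, 8, 3, 10, 6, 11, 13, 1, 12, 2, 0, 9]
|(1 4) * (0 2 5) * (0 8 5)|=2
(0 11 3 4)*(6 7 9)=(0 11 3 4)(6 7 9)=[11, 1, 2, 4, 0, 5, 7, 9, 8, 6, 10, 3]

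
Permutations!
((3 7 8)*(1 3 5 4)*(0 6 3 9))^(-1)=(0 9 1 4 5 8 7 3 6)=[9, 4, 2, 6, 5, 8, 0, 3, 7, 1]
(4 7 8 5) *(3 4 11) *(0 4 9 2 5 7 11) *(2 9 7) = (0 4 11 3 7 8 2 5) = [4, 1, 5, 7, 11, 0, 6, 8, 2, 9, 10, 3]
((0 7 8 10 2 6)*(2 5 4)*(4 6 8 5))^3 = (0 6 5 7)(2 4 10 8) = [6, 1, 4, 3, 10, 7, 5, 0, 2, 9, 8]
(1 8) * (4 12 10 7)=[0, 8, 2, 3, 12, 5, 6, 4, 1, 9, 7, 11, 10]=(1 8)(4 12 10 7)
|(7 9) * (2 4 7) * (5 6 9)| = |(2 4 7 5 6 9)| = 6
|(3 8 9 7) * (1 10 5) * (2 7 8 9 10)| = 8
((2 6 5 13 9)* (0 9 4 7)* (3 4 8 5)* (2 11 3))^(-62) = (0 4 11)(3 9 7)(5 13 8) = [4, 1, 2, 9, 11, 13, 6, 3, 5, 7, 10, 0, 12, 8]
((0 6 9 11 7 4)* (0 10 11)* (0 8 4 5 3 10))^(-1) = (0 4 8 9 6)(3 5 7 11 10) = [4, 1, 2, 5, 8, 7, 0, 11, 9, 6, 3, 10]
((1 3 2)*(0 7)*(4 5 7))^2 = (0 5)(1 2 3)(4 7) = [5, 2, 3, 1, 7, 0, 6, 4]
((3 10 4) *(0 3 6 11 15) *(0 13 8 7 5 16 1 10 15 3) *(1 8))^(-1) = (1 13 15 3 11 6 4 10)(5 7 8 16) = [0, 13, 2, 11, 10, 7, 4, 8, 16, 9, 1, 6, 12, 15, 14, 3, 5]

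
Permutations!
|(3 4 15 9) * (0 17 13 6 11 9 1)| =10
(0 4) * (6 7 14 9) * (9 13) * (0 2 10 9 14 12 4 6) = (0 6 7 12 4 2 10 9)(13 14) = [6, 1, 10, 3, 2, 5, 7, 12, 8, 0, 9, 11, 4, 14, 13]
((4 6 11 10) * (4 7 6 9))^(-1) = (4 9)(6 7 10 11) = [0, 1, 2, 3, 9, 5, 7, 10, 8, 4, 11, 6]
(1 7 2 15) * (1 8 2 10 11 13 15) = (1 7 10 11 13 15 8 2) = [0, 7, 1, 3, 4, 5, 6, 10, 2, 9, 11, 13, 12, 15, 14, 8]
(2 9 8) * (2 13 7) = [0, 1, 9, 3, 4, 5, 6, 2, 13, 8, 10, 11, 12, 7] = (2 9 8 13 7)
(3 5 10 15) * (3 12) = [0, 1, 2, 5, 4, 10, 6, 7, 8, 9, 15, 11, 3, 13, 14, 12] = (3 5 10 15 12)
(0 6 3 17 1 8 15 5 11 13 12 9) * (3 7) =[6, 8, 2, 17, 4, 11, 7, 3, 15, 0, 10, 13, 9, 12, 14, 5, 16, 1] =(0 6 7 3 17 1 8 15 5 11 13 12 9)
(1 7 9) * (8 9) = (1 7 8 9) = [0, 7, 2, 3, 4, 5, 6, 8, 9, 1]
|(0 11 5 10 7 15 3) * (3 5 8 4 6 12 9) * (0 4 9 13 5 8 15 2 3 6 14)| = |(0 11 15 8 9 6 12 13 5 10 7 2 3 4 14)| = 15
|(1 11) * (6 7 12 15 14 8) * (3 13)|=6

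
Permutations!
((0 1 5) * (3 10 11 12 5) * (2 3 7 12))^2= (0 7 5 1 12)(2 10)(3 11)= [7, 12, 10, 11, 4, 1, 6, 5, 8, 9, 2, 3, 0]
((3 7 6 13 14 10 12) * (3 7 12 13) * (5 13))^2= (3 7)(5 14)(6 12)(10 13)= [0, 1, 2, 7, 4, 14, 12, 3, 8, 9, 13, 11, 6, 10, 5]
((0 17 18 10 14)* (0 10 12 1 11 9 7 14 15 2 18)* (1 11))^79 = (0 17)(2 10 7 11 18 15 14 9 12) = [17, 1, 10, 3, 4, 5, 6, 11, 8, 12, 7, 18, 2, 13, 9, 14, 16, 0, 15]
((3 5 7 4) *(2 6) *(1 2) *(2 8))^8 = (8) = [0, 1, 2, 3, 4, 5, 6, 7, 8]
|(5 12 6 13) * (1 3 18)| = |(1 3 18)(5 12 6 13)| = 12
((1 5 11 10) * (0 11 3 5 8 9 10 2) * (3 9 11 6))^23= (0 5 1 2 3 10 11 6 9 8)= [5, 2, 3, 10, 4, 1, 9, 7, 0, 8, 11, 6]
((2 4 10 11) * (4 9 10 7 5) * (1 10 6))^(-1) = [0, 6, 11, 3, 5, 7, 9, 4, 8, 2, 1, 10] = (1 6 9 2 11 10)(4 5 7)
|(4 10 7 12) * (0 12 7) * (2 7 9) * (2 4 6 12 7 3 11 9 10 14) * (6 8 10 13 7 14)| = |(0 14 2 3 11 9 4 6 12 8 10)(7 13)| = 22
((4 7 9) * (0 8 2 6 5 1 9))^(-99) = (9) = [0, 1, 2, 3, 4, 5, 6, 7, 8, 9]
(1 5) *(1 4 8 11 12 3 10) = (1 5 4 8 11 12 3 10) = [0, 5, 2, 10, 8, 4, 6, 7, 11, 9, 1, 12, 3]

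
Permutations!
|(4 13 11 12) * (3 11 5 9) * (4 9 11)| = |(3 4 13 5 11 12 9)| = 7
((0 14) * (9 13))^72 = (14) = [0, 1, 2, 3, 4, 5, 6, 7, 8, 9, 10, 11, 12, 13, 14]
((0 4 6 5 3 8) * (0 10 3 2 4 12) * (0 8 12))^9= (2 4 6 5)(3 12 8 10)= [0, 1, 4, 12, 6, 2, 5, 7, 10, 9, 3, 11, 8]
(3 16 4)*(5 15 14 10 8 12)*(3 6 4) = [0, 1, 2, 16, 6, 15, 4, 7, 12, 9, 8, 11, 5, 13, 10, 14, 3] = (3 16)(4 6)(5 15 14 10 8 12)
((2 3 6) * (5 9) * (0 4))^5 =(0 4)(2 6 3)(5 9) =[4, 1, 6, 2, 0, 9, 3, 7, 8, 5]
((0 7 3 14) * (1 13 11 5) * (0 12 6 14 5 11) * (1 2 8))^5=[8, 5, 7, 13, 4, 0, 12, 1, 3, 9, 10, 11, 14, 2, 6]=(0 8 3 13 2 7 1 5)(6 12 14)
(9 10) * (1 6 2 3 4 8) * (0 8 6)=(0 8 1)(2 3 4 6)(9 10)=[8, 0, 3, 4, 6, 5, 2, 7, 1, 10, 9]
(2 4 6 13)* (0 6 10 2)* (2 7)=(0 6 13)(2 4 10 7)=[6, 1, 4, 3, 10, 5, 13, 2, 8, 9, 7, 11, 12, 0]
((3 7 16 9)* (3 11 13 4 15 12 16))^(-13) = (3 7)(4 15 12 16 9 11 13) = [0, 1, 2, 7, 15, 5, 6, 3, 8, 11, 10, 13, 16, 4, 14, 12, 9]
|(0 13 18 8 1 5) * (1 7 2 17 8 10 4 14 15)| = 36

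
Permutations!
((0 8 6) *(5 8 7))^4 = (0 6 8 5 7) = [6, 1, 2, 3, 4, 7, 8, 0, 5]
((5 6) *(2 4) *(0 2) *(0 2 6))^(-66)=(6)=[0, 1, 2, 3, 4, 5, 6]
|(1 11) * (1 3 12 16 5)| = |(1 11 3 12 16 5)| = 6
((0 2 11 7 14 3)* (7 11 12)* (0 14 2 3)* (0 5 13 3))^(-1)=(2 7 12)(3 13 5 14)=[0, 1, 7, 13, 4, 14, 6, 12, 8, 9, 10, 11, 2, 5, 3]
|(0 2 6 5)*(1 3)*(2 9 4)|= |(0 9 4 2 6 5)(1 3)|= 6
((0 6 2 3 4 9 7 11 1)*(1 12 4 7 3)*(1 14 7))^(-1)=[1, 3, 6, 9, 12, 5, 0, 14, 8, 4, 10, 7, 11, 13, 2]=(0 1 3 9 4 12 11 7 14 2 6)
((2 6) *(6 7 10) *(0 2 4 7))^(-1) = [2, 1, 0, 3, 6, 5, 10, 4, 8, 9, 7] = (0 2)(4 6 10 7)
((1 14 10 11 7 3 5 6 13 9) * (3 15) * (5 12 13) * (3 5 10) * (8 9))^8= (1 14 3 12 13 8 9)(5 10 7)(6 11 15)= [0, 14, 2, 12, 4, 10, 11, 5, 9, 1, 7, 15, 13, 8, 3, 6]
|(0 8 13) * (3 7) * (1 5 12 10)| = |(0 8 13)(1 5 12 10)(3 7)| = 12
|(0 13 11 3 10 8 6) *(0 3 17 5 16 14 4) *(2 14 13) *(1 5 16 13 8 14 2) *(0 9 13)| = 33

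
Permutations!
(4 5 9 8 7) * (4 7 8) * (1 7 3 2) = (1 7 3 2)(4 5 9) = [0, 7, 1, 2, 5, 9, 6, 3, 8, 4]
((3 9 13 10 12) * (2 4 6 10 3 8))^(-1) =(2 8 12 10 6 4)(3 13 9) =[0, 1, 8, 13, 2, 5, 4, 7, 12, 3, 6, 11, 10, 9]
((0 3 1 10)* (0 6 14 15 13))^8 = (15) = [0, 1, 2, 3, 4, 5, 6, 7, 8, 9, 10, 11, 12, 13, 14, 15]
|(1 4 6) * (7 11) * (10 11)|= 3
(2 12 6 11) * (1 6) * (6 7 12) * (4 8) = (1 7 12)(2 6 11)(4 8) = [0, 7, 6, 3, 8, 5, 11, 12, 4, 9, 10, 2, 1]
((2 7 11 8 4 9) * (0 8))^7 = (11) = [0, 1, 2, 3, 4, 5, 6, 7, 8, 9, 10, 11]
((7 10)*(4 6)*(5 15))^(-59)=(4 6)(5 15)(7 10)=[0, 1, 2, 3, 6, 15, 4, 10, 8, 9, 7, 11, 12, 13, 14, 5]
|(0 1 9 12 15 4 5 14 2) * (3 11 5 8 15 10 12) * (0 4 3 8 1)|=10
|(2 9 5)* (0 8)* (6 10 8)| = |(0 6 10 8)(2 9 5)| = 12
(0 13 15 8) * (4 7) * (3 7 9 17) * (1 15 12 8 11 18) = (0 13 12 8)(1 15 11 18)(3 7 4 9 17) = [13, 15, 2, 7, 9, 5, 6, 4, 0, 17, 10, 18, 8, 12, 14, 11, 16, 3, 1]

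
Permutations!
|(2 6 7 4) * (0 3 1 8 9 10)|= |(0 3 1 8 9 10)(2 6 7 4)|= 12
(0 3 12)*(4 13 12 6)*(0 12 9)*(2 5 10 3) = [2, 1, 5, 6, 13, 10, 4, 7, 8, 0, 3, 11, 12, 9] = (0 2 5 10 3 6 4 13 9)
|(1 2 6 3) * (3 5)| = |(1 2 6 5 3)| = 5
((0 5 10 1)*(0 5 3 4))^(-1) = (0 4 3)(1 10 5) = [4, 10, 2, 0, 3, 1, 6, 7, 8, 9, 5]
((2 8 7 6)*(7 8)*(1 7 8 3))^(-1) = (1 3 8 2 6 7) = [0, 3, 6, 8, 4, 5, 7, 1, 2]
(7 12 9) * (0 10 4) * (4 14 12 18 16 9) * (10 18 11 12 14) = [18, 1, 2, 3, 0, 5, 6, 11, 8, 7, 10, 12, 4, 13, 14, 15, 9, 17, 16] = (0 18 16 9 7 11 12 4)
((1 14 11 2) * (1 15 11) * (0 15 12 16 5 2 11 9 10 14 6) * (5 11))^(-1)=[6, 14, 5, 3, 4, 11, 1, 7, 8, 15, 9, 16, 2, 13, 10, 0, 12]=(0 6 1 14 10 9 15)(2 5 11 16 12)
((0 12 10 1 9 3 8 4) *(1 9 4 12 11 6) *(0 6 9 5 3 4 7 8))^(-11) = (0 11 9 4 6 1 7 8 12 10 5 3) = [11, 7, 2, 0, 6, 3, 1, 8, 12, 4, 5, 9, 10]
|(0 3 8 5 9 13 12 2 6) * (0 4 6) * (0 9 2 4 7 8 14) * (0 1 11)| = |(0 3 14 1 11)(2 9 13 12 4 6 7 8 5)| = 45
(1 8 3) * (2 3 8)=[0, 2, 3, 1, 4, 5, 6, 7, 8]=(8)(1 2 3)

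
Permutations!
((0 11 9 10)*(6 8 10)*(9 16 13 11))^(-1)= (0 10 8 6 9)(11 13 16)= [10, 1, 2, 3, 4, 5, 9, 7, 6, 0, 8, 13, 12, 16, 14, 15, 11]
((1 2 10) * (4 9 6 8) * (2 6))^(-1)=(1 10 2 9 4 8 6)=[0, 10, 9, 3, 8, 5, 1, 7, 6, 4, 2]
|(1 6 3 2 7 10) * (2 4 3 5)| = 6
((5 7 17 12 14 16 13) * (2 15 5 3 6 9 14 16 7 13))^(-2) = (2 12 7 9 3 5)(6 13 15 16 17 14) = [0, 1, 12, 5, 4, 2, 13, 9, 8, 3, 10, 11, 7, 15, 6, 16, 17, 14]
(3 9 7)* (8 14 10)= [0, 1, 2, 9, 4, 5, 6, 3, 14, 7, 8, 11, 12, 13, 10]= (3 9 7)(8 14 10)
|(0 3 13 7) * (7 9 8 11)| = |(0 3 13 9 8 11 7)| = 7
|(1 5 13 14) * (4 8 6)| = 12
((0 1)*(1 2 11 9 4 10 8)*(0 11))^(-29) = (0 2)(1 11 9 4 10 8) = [2, 11, 0, 3, 10, 5, 6, 7, 1, 4, 8, 9]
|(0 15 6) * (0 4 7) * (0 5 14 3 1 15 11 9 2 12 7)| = |(0 11 9 2 12 7 5 14 3 1 15 6 4)| = 13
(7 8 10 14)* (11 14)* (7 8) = (8 10 11 14) = [0, 1, 2, 3, 4, 5, 6, 7, 10, 9, 11, 14, 12, 13, 8]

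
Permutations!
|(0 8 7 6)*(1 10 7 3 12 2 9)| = |(0 8 3 12 2 9 1 10 7 6)| = 10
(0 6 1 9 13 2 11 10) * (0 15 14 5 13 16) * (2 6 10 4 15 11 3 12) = (0 10 11 4 15 14 5 13 6 1 9 16)(2 3 12) = [10, 9, 3, 12, 15, 13, 1, 7, 8, 16, 11, 4, 2, 6, 5, 14, 0]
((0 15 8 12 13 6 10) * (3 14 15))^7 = (0 6 12 15 3 10 13 8 14) = [6, 1, 2, 10, 4, 5, 12, 7, 14, 9, 13, 11, 15, 8, 0, 3]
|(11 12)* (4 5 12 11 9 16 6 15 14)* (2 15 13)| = |(2 15 14 4 5 12 9 16 6 13)| = 10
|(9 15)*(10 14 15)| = |(9 10 14 15)| = 4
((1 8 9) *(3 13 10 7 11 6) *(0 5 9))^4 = (0 8 1 9 5)(3 11 10)(6 7 13) = [8, 9, 2, 11, 4, 0, 7, 13, 1, 5, 3, 10, 12, 6]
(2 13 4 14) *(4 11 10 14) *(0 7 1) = (0 7 1)(2 13 11 10 14) = [7, 0, 13, 3, 4, 5, 6, 1, 8, 9, 14, 10, 12, 11, 2]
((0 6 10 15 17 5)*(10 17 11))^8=(17)(10 11 15)=[0, 1, 2, 3, 4, 5, 6, 7, 8, 9, 11, 15, 12, 13, 14, 10, 16, 17]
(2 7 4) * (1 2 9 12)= [0, 2, 7, 3, 9, 5, 6, 4, 8, 12, 10, 11, 1]= (1 2 7 4 9 12)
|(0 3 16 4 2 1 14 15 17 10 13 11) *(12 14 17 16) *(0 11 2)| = 35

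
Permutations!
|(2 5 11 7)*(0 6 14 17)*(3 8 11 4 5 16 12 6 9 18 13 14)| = 24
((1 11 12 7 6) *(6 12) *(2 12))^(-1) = (1 6 11)(2 7 12) = [0, 6, 7, 3, 4, 5, 11, 12, 8, 9, 10, 1, 2]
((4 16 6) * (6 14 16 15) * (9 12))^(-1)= [0, 1, 2, 3, 6, 5, 15, 7, 8, 12, 10, 11, 9, 13, 16, 4, 14]= (4 6 15)(9 12)(14 16)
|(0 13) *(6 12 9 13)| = 5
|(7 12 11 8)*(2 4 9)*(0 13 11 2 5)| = 10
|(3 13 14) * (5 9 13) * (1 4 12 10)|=|(1 4 12 10)(3 5 9 13 14)|=20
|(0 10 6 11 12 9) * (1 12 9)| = 10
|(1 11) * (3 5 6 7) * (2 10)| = |(1 11)(2 10)(3 5 6 7)| = 4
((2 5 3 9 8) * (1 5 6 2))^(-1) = (1 8 9 3 5)(2 6) = [0, 8, 6, 5, 4, 1, 2, 7, 9, 3]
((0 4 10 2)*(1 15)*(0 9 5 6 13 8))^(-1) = (0 8 13 6 5 9 2 10 4)(1 15) = [8, 15, 10, 3, 0, 9, 5, 7, 13, 2, 4, 11, 12, 6, 14, 1]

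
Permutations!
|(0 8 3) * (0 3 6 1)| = |(0 8 6 1)| = 4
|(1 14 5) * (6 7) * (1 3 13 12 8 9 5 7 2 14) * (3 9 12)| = |(2 14 7 6)(3 13)(5 9)(8 12)| = 4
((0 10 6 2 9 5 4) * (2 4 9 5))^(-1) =[4, 1, 9, 3, 6, 2, 10, 7, 8, 5, 0] =(0 4 6 10)(2 9 5)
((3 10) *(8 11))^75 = (3 10)(8 11) = [0, 1, 2, 10, 4, 5, 6, 7, 11, 9, 3, 8]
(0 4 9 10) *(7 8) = (0 4 9 10)(7 8) = [4, 1, 2, 3, 9, 5, 6, 8, 7, 10, 0]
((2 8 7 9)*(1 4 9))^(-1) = [0, 7, 9, 3, 1, 5, 6, 8, 2, 4] = (1 7 8 2 9 4)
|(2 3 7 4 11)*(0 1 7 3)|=6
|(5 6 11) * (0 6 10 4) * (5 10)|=|(0 6 11 10 4)|=5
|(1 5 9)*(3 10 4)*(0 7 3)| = |(0 7 3 10 4)(1 5 9)| = 15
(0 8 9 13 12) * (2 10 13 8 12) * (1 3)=(0 12)(1 3)(2 10 13)(8 9)=[12, 3, 10, 1, 4, 5, 6, 7, 9, 8, 13, 11, 0, 2]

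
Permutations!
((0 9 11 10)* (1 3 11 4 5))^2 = (0 4 1 11)(3 10 9 5) = [4, 11, 2, 10, 1, 3, 6, 7, 8, 5, 9, 0]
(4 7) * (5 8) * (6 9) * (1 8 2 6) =(1 8 5 2 6 9)(4 7) =[0, 8, 6, 3, 7, 2, 9, 4, 5, 1]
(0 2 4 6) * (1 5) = (0 2 4 6)(1 5) = [2, 5, 4, 3, 6, 1, 0]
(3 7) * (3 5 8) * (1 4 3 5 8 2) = (1 4 3 7 8 5 2) = [0, 4, 1, 7, 3, 2, 6, 8, 5]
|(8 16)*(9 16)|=|(8 9 16)|=3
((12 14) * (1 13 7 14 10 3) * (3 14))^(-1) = (1 3 7 13)(10 12 14) = [0, 3, 2, 7, 4, 5, 6, 13, 8, 9, 12, 11, 14, 1, 10]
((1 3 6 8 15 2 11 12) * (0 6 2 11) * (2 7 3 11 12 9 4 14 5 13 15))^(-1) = (0 2 8 6)(1 12 15 13 5 14 4 9 11)(3 7) = [2, 12, 8, 7, 9, 14, 0, 3, 6, 11, 10, 1, 15, 5, 4, 13]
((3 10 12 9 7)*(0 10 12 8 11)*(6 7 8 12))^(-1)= [11, 1, 2, 7, 4, 5, 3, 6, 9, 12, 0, 8, 10]= (0 11 8 9 12 10)(3 7 6)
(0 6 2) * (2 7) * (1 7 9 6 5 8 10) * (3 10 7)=(0 5 8 7 2)(1 3 10)(6 9)=[5, 3, 0, 10, 4, 8, 9, 2, 7, 6, 1]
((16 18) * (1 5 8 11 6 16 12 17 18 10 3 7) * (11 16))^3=(18)(1 16 7 8 3 5 10)(6 11)=[0, 16, 2, 5, 4, 10, 11, 8, 3, 9, 1, 6, 12, 13, 14, 15, 7, 17, 18]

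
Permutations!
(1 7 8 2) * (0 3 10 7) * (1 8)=(0 3 10 7 1)(2 8)=[3, 0, 8, 10, 4, 5, 6, 1, 2, 9, 7]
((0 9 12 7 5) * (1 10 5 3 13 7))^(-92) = (0 10 12)(1 9 5)(3 13 7) = [10, 9, 2, 13, 4, 1, 6, 3, 8, 5, 12, 11, 0, 7]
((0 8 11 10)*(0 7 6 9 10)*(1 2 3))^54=[0, 1, 2, 3, 4, 5, 10, 9, 8, 7, 6, 11]=(11)(6 10)(7 9)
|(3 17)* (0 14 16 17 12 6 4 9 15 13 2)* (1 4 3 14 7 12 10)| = |(0 7 12 6 3 10 1 4 9 15 13 2)(14 16 17)| = 12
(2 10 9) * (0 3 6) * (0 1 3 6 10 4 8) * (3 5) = (0 6 1 5 3 10 9 2 4 8) = [6, 5, 4, 10, 8, 3, 1, 7, 0, 2, 9]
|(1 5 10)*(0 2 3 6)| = |(0 2 3 6)(1 5 10)| = 12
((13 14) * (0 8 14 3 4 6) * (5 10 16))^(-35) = [0, 1, 2, 3, 4, 10, 6, 7, 8, 9, 16, 11, 12, 13, 14, 15, 5] = (5 10 16)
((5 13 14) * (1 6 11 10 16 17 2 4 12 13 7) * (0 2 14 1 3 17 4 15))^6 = (1 12 16 11)(3 17 14 5 7)(4 10 6 13) = [0, 12, 2, 17, 10, 7, 13, 3, 8, 9, 6, 1, 16, 4, 5, 15, 11, 14]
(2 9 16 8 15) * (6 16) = (2 9 6 16 8 15) = [0, 1, 9, 3, 4, 5, 16, 7, 15, 6, 10, 11, 12, 13, 14, 2, 8]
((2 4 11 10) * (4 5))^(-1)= (2 10 11 4 5)= [0, 1, 10, 3, 5, 2, 6, 7, 8, 9, 11, 4]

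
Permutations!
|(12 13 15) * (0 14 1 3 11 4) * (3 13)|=9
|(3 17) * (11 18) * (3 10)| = 6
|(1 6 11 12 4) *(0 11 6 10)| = |(0 11 12 4 1 10)| = 6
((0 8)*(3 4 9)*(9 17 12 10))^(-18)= [0, 1, 2, 3, 4, 5, 6, 7, 8, 9, 10, 11, 12, 13, 14, 15, 16, 17]= (17)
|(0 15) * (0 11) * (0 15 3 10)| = |(0 3 10)(11 15)| = 6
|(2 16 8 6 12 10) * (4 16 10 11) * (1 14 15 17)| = |(1 14 15 17)(2 10)(4 16 8 6 12 11)| = 12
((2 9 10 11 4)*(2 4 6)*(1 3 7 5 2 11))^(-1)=[0, 10, 5, 1, 4, 7, 11, 3, 8, 2, 9, 6]=(1 10 9 2 5 7 3)(6 11)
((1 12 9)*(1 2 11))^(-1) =(1 11 2 9 12) =[0, 11, 9, 3, 4, 5, 6, 7, 8, 12, 10, 2, 1]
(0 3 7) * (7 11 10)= (0 3 11 10 7)= [3, 1, 2, 11, 4, 5, 6, 0, 8, 9, 7, 10]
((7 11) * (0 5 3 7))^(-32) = (0 7 5 11 3) = [7, 1, 2, 0, 4, 11, 6, 5, 8, 9, 10, 3]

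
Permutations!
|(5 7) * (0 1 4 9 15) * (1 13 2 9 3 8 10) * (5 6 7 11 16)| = 30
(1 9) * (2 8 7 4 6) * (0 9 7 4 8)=(0 9 1 7 8 4 6 2)=[9, 7, 0, 3, 6, 5, 2, 8, 4, 1]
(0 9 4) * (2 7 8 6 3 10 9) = (0 2 7 8 6 3 10 9 4) = [2, 1, 7, 10, 0, 5, 3, 8, 6, 4, 9]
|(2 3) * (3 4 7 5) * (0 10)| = |(0 10)(2 4 7 5 3)| = 10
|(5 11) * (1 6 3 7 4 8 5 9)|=9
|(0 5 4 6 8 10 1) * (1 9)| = 8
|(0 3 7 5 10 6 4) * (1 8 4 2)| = 10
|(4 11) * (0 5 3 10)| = 4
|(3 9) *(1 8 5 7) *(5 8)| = 6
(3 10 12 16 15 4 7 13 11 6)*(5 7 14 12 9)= (3 10 9 5 7 13 11 6)(4 14 12 16 15)= [0, 1, 2, 10, 14, 7, 3, 13, 8, 5, 9, 6, 16, 11, 12, 4, 15]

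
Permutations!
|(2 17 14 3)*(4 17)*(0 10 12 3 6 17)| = |(0 10 12 3 2 4)(6 17 14)| = 6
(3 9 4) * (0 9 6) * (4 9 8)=(9)(0 8 4 3 6)=[8, 1, 2, 6, 3, 5, 0, 7, 4, 9]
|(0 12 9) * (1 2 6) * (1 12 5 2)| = 6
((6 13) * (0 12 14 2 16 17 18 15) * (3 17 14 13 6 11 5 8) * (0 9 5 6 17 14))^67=(0 15 16 18 2 17 14 6 3 11 8 13 5 12 9)=[15, 1, 17, 11, 4, 12, 3, 7, 13, 0, 10, 8, 9, 5, 6, 16, 18, 14, 2]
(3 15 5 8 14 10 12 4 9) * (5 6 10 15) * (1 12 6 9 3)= (1 12 4 3 5 8 14 15 9)(6 10)= [0, 12, 2, 5, 3, 8, 10, 7, 14, 1, 6, 11, 4, 13, 15, 9]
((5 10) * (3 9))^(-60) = [0, 1, 2, 3, 4, 5, 6, 7, 8, 9, 10] = (10)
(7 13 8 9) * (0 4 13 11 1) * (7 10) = (0 4 13 8 9 10 7 11 1) = [4, 0, 2, 3, 13, 5, 6, 11, 9, 10, 7, 1, 12, 8]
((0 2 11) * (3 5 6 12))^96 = (12) = [0, 1, 2, 3, 4, 5, 6, 7, 8, 9, 10, 11, 12]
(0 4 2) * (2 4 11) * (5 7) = (0 11 2)(5 7) = [11, 1, 0, 3, 4, 7, 6, 5, 8, 9, 10, 2]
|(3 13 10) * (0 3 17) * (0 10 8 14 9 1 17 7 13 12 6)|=8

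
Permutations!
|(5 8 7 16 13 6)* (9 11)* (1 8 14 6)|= |(1 8 7 16 13)(5 14 6)(9 11)|= 30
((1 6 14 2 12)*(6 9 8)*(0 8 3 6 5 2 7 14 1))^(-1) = [12, 6, 5, 9, 4, 8, 3, 14, 0, 1, 10, 11, 2, 13, 7] = (0 12 2 5 8)(1 6 3 9)(7 14)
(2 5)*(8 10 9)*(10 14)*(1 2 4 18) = [0, 2, 5, 3, 18, 4, 6, 7, 14, 8, 9, 11, 12, 13, 10, 15, 16, 17, 1] = (1 2 5 4 18)(8 14 10 9)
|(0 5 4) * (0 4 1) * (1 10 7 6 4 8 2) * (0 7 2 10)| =|(0 5)(1 7 6 4 8 10 2)| =14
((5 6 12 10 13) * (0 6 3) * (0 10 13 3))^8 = (0 13 6 5 12) = [13, 1, 2, 3, 4, 12, 5, 7, 8, 9, 10, 11, 0, 6]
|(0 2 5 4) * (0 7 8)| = |(0 2 5 4 7 8)| = 6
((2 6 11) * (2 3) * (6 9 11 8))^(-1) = (2 3 11 9)(6 8) = [0, 1, 3, 11, 4, 5, 8, 7, 6, 2, 10, 9]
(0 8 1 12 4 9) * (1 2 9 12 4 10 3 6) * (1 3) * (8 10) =[10, 4, 9, 6, 12, 5, 3, 7, 2, 0, 1, 11, 8] =(0 10 1 4 12 8 2 9)(3 6)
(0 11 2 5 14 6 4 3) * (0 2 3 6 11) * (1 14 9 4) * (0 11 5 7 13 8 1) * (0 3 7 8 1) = [11, 14, 8, 2, 6, 9, 3, 13, 0, 4, 10, 7, 12, 1, 5] = (0 11 7 13 1 14 5 9 4 6 3 2 8)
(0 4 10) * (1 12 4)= (0 1 12 4 10)= [1, 12, 2, 3, 10, 5, 6, 7, 8, 9, 0, 11, 4]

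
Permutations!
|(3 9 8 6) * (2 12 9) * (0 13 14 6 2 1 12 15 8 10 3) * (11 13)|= |(0 11 13 14 6)(1 12 9 10 3)(2 15 8)|= 15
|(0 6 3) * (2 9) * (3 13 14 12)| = |(0 6 13 14 12 3)(2 9)| = 6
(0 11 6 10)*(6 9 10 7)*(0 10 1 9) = (0 11)(1 9)(6 7) = [11, 9, 2, 3, 4, 5, 7, 6, 8, 1, 10, 0]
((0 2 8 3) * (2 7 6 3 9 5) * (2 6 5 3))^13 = [8, 1, 7, 2, 4, 3, 0, 9, 5, 6] = (0 8 5 3 2 7 9 6)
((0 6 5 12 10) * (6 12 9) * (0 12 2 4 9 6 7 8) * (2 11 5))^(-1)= (0 8 7 9 4 2 6 5 11)(10 12)= [8, 1, 6, 3, 2, 11, 5, 9, 7, 4, 12, 0, 10]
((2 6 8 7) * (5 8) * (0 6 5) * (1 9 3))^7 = (0 6)(1 9 3)(2 7 8 5) = [6, 9, 7, 1, 4, 2, 0, 8, 5, 3]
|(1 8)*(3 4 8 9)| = |(1 9 3 4 8)| = 5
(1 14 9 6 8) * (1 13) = [0, 14, 2, 3, 4, 5, 8, 7, 13, 6, 10, 11, 12, 1, 9] = (1 14 9 6 8 13)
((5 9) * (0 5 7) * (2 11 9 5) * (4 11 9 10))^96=[0, 1, 2, 3, 4, 5, 6, 7, 8, 9, 10, 11]=(11)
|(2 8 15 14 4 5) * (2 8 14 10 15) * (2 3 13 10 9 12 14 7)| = 10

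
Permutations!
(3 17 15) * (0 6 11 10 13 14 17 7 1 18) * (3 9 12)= [6, 18, 2, 7, 4, 5, 11, 1, 8, 12, 13, 10, 3, 14, 17, 9, 16, 15, 0]= (0 6 11 10 13 14 17 15 9 12 3 7 1 18)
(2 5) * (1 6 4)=(1 6 4)(2 5)=[0, 6, 5, 3, 1, 2, 4]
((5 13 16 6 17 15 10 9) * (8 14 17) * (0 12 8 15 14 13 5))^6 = (17)(0 15 13)(6 8 9)(10 16 12) = [15, 1, 2, 3, 4, 5, 8, 7, 9, 6, 16, 11, 10, 0, 14, 13, 12, 17]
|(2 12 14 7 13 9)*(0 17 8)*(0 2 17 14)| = |(0 14 7 13 9 17 8 2 12)| = 9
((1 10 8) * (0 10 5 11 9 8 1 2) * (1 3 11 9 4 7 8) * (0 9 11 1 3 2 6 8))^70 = [0, 1, 2, 3, 4, 5, 6, 7, 8, 9, 10, 11] = (11)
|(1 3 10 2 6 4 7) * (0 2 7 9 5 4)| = 12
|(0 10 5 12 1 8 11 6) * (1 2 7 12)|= |(0 10 5 1 8 11 6)(2 7 12)|= 21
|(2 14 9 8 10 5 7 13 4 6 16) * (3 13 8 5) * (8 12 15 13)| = 33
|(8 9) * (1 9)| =3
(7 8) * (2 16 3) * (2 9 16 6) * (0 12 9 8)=(0 12 9 16 3 8 7)(2 6)=[12, 1, 6, 8, 4, 5, 2, 0, 7, 16, 10, 11, 9, 13, 14, 15, 3]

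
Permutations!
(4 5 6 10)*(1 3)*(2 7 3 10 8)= (1 10 4 5 6 8 2 7 3)= [0, 10, 7, 1, 5, 6, 8, 3, 2, 9, 4]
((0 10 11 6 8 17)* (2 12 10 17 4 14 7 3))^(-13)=[17, 1, 14, 4, 11, 5, 12, 8, 10, 9, 3, 2, 7, 13, 6, 15, 16, 0]=(0 17)(2 14 6 12 7 8 10 3 4 11)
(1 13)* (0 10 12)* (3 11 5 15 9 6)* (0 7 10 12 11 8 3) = [12, 13, 2, 8, 4, 15, 0, 10, 3, 6, 11, 5, 7, 1, 14, 9] = (0 12 7 10 11 5 15 9 6)(1 13)(3 8)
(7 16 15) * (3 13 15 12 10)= (3 13 15 7 16 12 10)= [0, 1, 2, 13, 4, 5, 6, 16, 8, 9, 3, 11, 10, 15, 14, 7, 12]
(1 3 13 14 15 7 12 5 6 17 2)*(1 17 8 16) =(1 3 13 14 15 7 12 5 6 8 16)(2 17) =[0, 3, 17, 13, 4, 6, 8, 12, 16, 9, 10, 11, 5, 14, 15, 7, 1, 2]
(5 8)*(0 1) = (0 1)(5 8) = [1, 0, 2, 3, 4, 8, 6, 7, 5]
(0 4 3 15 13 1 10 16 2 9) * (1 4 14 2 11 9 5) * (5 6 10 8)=(0 14 2 6 10 16 11 9)(1 8 5)(3 15 13 4)=[14, 8, 6, 15, 3, 1, 10, 7, 5, 0, 16, 9, 12, 4, 2, 13, 11]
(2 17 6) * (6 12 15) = [0, 1, 17, 3, 4, 5, 2, 7, 8, 9, 10, 11, 15, 13, 14, 6, 16, 12] = (2 17 12 15 6)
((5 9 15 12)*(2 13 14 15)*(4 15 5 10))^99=(2 9 5 14 13)(4 10 12 15)=[0, 1, 9, 3, 10, 14, 6, 7, 8, 5, 12, 11, 15, 2, 13, 4]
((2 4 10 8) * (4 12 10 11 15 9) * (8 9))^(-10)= (2 15 4 10)(8 11 9 12)= [0, 1, 15, 3, 10, 5, 6, 7, 11, 12, 2, 9, 8, 13, 14, 4]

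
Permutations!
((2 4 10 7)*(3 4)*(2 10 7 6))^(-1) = [0, 1, 6, 2, 3, 5, 10, 4, 8, 9, 7] = (2 6 10 7 4 3)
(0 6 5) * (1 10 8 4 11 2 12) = (0 6 5)(1 10 8 4 11 2 12) = [6, 10, 12, 3, 11, 0, 5, 7, 4, 9, 8, 2, 1]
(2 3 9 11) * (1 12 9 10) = (1 12 9 11 2 3 10) = [0, 12, 3, 10, 4, 5, 6, 7, 8, 11, 1, 2, 9]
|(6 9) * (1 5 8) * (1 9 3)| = 6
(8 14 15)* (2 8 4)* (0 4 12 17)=[4, 1, 8, 3, 2, 5, 6, 7, 14, 9, 10, 11, 17, 13, 15, 12, 16, 0]=(0 4 2 8 14 15 12 17)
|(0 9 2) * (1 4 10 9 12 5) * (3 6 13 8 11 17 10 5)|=33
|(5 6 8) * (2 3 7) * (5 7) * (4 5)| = 7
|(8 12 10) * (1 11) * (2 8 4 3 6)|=14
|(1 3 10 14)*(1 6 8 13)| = 7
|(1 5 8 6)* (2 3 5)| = |(1 2 3 5 8 6)| = 6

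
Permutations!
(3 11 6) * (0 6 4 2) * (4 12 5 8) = [6, 1, 0, 11, 2, 8, 3, 7, 4, 9, 10, 12, 5] = (0 6 3 11 12 5 8 4 2)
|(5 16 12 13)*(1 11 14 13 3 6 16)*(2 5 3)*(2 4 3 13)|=5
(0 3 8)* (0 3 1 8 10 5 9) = (0 1 8 3 10 5 9) = [1, 8, 2, 10, 4, 9, 6, 7, 3, 0, 5]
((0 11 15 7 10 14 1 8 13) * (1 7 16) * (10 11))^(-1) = [13, 16, 2, 3, 4, 5, 6, 14, 1, 9, 0, 7, 12, 8, 10, 11, 15] = (0 13 8 1 16 15 11 7 14 10)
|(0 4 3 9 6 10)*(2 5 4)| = |(0 2 5 4 3 9 6 10)| = 8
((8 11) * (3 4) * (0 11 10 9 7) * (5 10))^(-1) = (0 7 9 10 5 8 11)(3 4) = [7, 1, 2, 4, 3, 8, 6, 9, 11, 10, 5, 0]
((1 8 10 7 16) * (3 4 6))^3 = (1 7 8 16 10) = [0, 7, 2, 3, 4, 5, 6, 8, 16, 9, 1, 11, 12, 13, 14, 15, 10]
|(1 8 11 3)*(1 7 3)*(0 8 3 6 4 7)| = |(0 8 11 1 3)(4 7 6)| = 15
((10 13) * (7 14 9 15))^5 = (7 14 9 15)(10 13) = [0, 1, 2, 3, 4, 5, 6, 14, 8, 15, 13, 11, 12, 10, 9, 7]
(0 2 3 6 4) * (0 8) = [2, 1, 3, 6, 8, 5, 4, 7, 0] = (0 2 3 6 4 8)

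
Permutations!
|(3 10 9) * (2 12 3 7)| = |(2 12 3 10 9 7)| = 6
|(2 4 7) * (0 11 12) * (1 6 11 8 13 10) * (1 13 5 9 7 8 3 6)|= |(0 3 6 11 12)(2 4 8 5 9 7)(10 13)|= 30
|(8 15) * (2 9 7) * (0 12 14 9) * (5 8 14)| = 9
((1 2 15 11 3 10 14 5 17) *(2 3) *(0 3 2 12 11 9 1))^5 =(0 17 5 14 10 3)(1 2 15 9)(11 12) =[17, 2, 15, 0, 4, 14, 6, 7, 8, 1, 3, 12, 11, 13, 10, 9, 16, 5]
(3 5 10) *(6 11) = [0, 1, 2, 5, 4, 10, 11, 7, 8, 9, 3, 6] = (3 5 10)(6 11)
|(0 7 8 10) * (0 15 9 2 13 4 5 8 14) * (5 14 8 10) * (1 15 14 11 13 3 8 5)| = 30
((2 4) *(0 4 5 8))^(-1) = [8, 1, 4, 3, 0, 2, 6, 7, 5] = (0 8 5 2 4)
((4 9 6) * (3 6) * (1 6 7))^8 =(1 4 3)(6 9 7) =[0, 4, 2, 1, 3, 5, 9, 6, 8, 7]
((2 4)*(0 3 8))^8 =(0 8 3) =[8, 1, 2, 0, 4, 5, 6, 7, 3]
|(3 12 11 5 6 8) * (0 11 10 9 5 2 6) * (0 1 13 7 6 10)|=|(0 11 2 10 9 5 1 13 7 6 8 3 12)|=13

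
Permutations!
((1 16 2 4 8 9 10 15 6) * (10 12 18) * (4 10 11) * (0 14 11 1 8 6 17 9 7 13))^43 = (0 4 7 14 6 13 11 8)(1 12 17 10 16 18 9 15 2) = [4, 12, 1, 3, 7, 5, 13, 14, 0, 15, 16, 8, 17, 11, 6, 2, 18, 10, 9]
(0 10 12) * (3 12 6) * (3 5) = [10, 1, 2, 12, 4, 3, 5, 7, 8, 9, 6, 11, 0] = (0 10 6 5 3 12)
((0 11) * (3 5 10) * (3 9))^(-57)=(0 11)(3 9 10 5)=[11, 1, 2, 9, 4, 3, 6, 7, 8, 10, 5, 0]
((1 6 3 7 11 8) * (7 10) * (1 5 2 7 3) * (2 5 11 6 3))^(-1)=(1 6 7 2 10 3)(8 11)=[0, 6, 10, 1, 4, 5, 7, 2, 11, 9, 3, 8]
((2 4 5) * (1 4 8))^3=(1 2 4 8 5)=[0, 2, 4, 3, 8, 1, 6, 7, 5]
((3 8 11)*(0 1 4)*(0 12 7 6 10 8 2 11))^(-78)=(0 4 7 10)(1 12 6 8)=[4, 12, 2, 3, 7, 5, 8, 10, 1, 9, 0, 11, 6]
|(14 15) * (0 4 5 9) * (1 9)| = |(0 4 5 1 9)(14 15)| = 10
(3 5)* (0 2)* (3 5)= (5)(0 2)= [2, 1, 0, 3, 4, 5]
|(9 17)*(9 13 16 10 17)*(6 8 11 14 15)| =|(6 8 11 14 15)(10 17 13 16)| =20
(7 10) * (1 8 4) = (1 8 4)(7 10) = [0, 8, 2, 3, 1, 5, 6, 10, 4, 9, 7]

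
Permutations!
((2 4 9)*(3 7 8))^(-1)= [0, 1, 9, 8, 2, 5, 6, 3, 7, 4]= (2 9 4)(3 8 7)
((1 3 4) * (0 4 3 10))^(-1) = [10, 4, 2, 3, 0, 5, 6, 7, 8, 9, 1] = (0 10 1 4)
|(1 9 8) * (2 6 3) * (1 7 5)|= |(1 9 8 7 5)(2 6 3)|= 15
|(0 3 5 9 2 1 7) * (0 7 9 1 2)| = 5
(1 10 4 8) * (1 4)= (1 10)(4 8)= [0, 10, 2, 3, 8, 5, 6, 7, 4, 9, 1]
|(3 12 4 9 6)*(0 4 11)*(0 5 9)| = |(0 4)(3 12 11 5 9 6)| = 6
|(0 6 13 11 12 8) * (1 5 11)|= 8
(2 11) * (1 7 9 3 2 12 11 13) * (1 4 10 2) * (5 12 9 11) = (1 7 11 9 3)(2 13 4 10)(5 12) = [0, 7, 13, 1, 10, 12, 6, 11, 8, 3, 2, 9, 5, 4]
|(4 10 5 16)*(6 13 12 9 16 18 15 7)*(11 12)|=12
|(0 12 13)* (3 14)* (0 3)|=5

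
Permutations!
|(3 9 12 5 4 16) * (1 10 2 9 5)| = 20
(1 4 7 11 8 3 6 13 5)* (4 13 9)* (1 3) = [0, 13, 2, 6, 7, 3, 9, 11, 1, 4, 10, 8, 12, 5] = (1 13 5 3 6 9 4 7 11 8)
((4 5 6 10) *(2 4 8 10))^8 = (10) = [0, 1, 2, 3, 4, 5, 6, 7, 8, 9, 10]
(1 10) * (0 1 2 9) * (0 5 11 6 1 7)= (0 7)(1 10 2 9 5 11 6)= [7, 10, 9, 3, 4, 11, 1, 0, 8, 5, 2, 6]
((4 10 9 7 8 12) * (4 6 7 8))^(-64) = (4 7 6 12 8 9 10) = [0, 1, 2, 3, 7, 5, 12, 6, 9, 10, 4, 11, 8]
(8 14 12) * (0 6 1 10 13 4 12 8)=(0 6 1 10 13 4 12)(8 14)=[6, 10, 2, 3, 12, 5, 1, 7, 14, 9, 13, 11, 0, 4, 8]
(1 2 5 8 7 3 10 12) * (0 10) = (0 10 12 1 2 5 8 7 3) = [10, 2, 5, 0, 4, 8, 6, 3, 7, 9, 12, 11, 1]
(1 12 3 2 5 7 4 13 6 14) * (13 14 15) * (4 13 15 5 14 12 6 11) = (15)(1 6 5 7 13 11 4 12 3 2 14) = [0, 6, 14, 2, 12, 7, 5, 13, 8, 9, 10, 4, 3, 11, 1, 15]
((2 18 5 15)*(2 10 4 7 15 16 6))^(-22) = (2 16 18 6 5)(4 15)(7 10) = [0, 1, 16, 3, 15, 2, 5, 10, 8, 9, 7, 11, 12, 13, 14, 4, 18, 17, 6]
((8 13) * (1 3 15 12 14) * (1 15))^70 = (12 14 15) = [0, 1, 2, 3, 4, 5, 6, 7, 8, 9, 10, 11, 14, 13, 15, 12]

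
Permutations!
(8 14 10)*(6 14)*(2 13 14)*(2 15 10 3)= (2 13 14 3)(6 15 10 8)= [0, 1, 13, 2, 4, 5, 15, 7, 6, 9, 8, 11, 12, 14, 3, 10]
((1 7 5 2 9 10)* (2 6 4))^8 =(10) =[0, 1, 2, 3, 4, 5, 6, 7, 8, 9, 10]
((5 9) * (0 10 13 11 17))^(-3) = (0 13 17 10 11)(5 9) = [13, 1, 2, 3, 4, 9, 6, 7, 8, 5, 11, 0, 12, 17, 14, 15, 16, 10]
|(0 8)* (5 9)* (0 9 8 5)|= |(0 5 8 9)|= 4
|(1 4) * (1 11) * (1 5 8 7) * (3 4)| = |(1 3 4 11 5 8 7)| = 7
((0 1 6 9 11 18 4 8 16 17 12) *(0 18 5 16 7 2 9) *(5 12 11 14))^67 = (0 1 6)(2 12 14 4 16 7 11 9 18 5 8 17) = [1, 6, 12, 3, 16, 8, 0, 11, 17, 18, 10, 9, 14, 13, 4, 15, 7, 2, 5]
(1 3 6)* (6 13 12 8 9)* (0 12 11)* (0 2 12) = (1 3 13 11 2 12 8 9 6) = [0, 3, 12, 13, 4, 5, 1, 7, 9, 6, 10, 2, 8, 11]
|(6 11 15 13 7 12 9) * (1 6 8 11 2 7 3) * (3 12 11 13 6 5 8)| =|(1 5 8 13 12 9 3)(2 7 11 15 6)| =35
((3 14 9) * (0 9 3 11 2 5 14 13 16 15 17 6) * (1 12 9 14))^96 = (17) = [0, 1, 2, 3, 4, 5, 6, 7, 8, 9, 10, 11, 12, 13, 14, 15, 16, 17]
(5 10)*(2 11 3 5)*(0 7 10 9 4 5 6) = (0 7 10 2 11 3 6)(4 5 9) = [7, 1, 11, 6, 5, 9, 0, 10, 8, 4, 2, 3]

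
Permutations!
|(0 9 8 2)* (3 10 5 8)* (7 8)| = 8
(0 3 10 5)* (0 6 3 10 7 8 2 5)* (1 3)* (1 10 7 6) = (0 7 8 2 5 1 3 6 10) = [7, 3, 5, 6, 4, 1, 10, 8, 2, 9, 0]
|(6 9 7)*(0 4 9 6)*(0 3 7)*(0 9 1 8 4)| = 6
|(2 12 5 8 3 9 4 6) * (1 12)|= |(1 12 5 8 3 9 4 6 2)|= 9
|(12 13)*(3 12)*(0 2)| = 6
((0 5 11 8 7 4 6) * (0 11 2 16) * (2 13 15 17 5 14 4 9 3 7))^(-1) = (0 16 2 8 11 6 4 14)(3 9 7)(5 17 15 13) = [16, 1, 8, 9, 14, 17, 4, 3, 11, 7, 10, 6, 12, 5, 0, 13, 2, 15]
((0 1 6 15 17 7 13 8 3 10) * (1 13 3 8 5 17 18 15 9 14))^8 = (18)(0 13 5 17 7 3 10) = [13, 1, 2, 10, 4, 17, 6, 3, 8, 9, 0, 11, 12, 5, 14, 15, 16, 7, 18]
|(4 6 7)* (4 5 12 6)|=|(5 12 6 7)|=4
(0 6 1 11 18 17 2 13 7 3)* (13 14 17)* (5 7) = [6, 11, 14, 0, 4, 7, 1, 3, 8, 9, 10, 18, 12, 5, 17, 15, 16, 2, 13] = (0 6 1 11 18 13 5 7 3)(2 14 17)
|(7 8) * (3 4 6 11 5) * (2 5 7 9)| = 9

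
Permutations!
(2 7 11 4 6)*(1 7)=(1 7 11 4 6 2)=[0, 7, 1, 3, 6, 5, 2, 11, 8, 9, 10, 4]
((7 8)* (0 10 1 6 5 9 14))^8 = (0 10 1 6 5 9 14) = [10, 6, 2, 3, 4, 9, 5, 7, 8, 14, 1, 11, 12, 13, 0]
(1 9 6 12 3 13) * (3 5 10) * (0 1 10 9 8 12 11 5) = (0 1 8 12)(3 13 10)(5 9 6 11) = [1, 8, 2, 13, 4, 9, 11, 7, 12, 6, 3, 5, 0, 10]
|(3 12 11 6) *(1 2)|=4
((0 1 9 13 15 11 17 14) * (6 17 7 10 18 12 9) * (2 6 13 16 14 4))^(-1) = [14, 0, 4, 3, 17, 5, 2, 11, 8, 12, 7, 15, 18, 1, 16, 13, 9, 6, 10] = (0 14 16 9 12 18 10 7 11 15 13 1)(2 4 17 6)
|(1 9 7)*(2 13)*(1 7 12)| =|(1 9 12)(2 13)| =6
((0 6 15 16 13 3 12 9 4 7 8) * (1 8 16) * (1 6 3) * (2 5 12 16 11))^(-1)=(0 8 1 13 16 3)(2 11 7 4 9 12 5)(6 15)=[8, 13, 11, 0, 9, 2, 15, 4, 1, 12, 10, 7, 5, 16, 14, 6, 3]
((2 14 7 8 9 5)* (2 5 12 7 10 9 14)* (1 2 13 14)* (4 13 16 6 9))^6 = [0, 7, 8, 3, 14, 5, 2, 9, 12, 16, 13, 11, 6, 10, 4, 15, 1] = (1 7 9 16)(2 8 12 6)(4 14)(10 13)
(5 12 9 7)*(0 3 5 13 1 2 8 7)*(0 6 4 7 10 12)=(0 3 5)(1 2 8 10 12 9 6 4 7 13)=[3, 2, 8, 5, 7, 0, 4, 13, 10, 6, 12, 11, 9, 1]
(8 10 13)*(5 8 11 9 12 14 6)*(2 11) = (2 11 9 12 14 6 5 8 10 13) = [0, 1, 11, 3, 4, 8, 5, 7, 10, 12, 13, 9, 14, 2, 6]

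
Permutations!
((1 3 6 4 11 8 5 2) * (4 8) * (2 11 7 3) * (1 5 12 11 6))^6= (1 11 5 7 8)(2 4 6 3 12)= [0, 11, 4, 12, 6, 7, 3, 8, 1, 9, 10, 5, 2]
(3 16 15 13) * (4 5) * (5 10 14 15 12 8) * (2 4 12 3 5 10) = (2 4)(3 16)(5 12 8 10 14 15 13) = [0, 1, 4, 16, 2, 12, 6, 7, 10, 9, 14, 11, 8, 5, 15, 13, 3]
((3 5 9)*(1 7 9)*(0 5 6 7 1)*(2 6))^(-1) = (0 5)(2 3 9 7 6) = [5, 1, 3, 9, 4, 0, 2, 6, 8, 7]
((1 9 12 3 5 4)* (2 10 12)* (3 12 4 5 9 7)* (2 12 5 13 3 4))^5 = (13)(1 4 7)(2 10) = [0, 4, 10, 3, 7, 5, 6, 1, 8, 9, 2, 11, 12, 13]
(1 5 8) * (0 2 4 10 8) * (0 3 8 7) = (0 2 4 10 7)(1 5 3 8) = [2, 5, 4, 8, 10, 3, 6, 0, 1, 9, 7]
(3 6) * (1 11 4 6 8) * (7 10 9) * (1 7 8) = (1 11 4 6 3)(7 10 9 8) = [0, 11, 2, 1, 6, 5, 3, 10, 7, 8, 9, 4]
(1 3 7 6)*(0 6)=(0 6 1 3 7)=[6, 3, 2, 7, 4, 5, 1, 0]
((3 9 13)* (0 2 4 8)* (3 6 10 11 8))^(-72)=[11, 1, 8, 2, 0, 5, 9, 7, 10, 4, 13, 6, 12, 3]=(0 11 6 9 4)(2 8 10 13 3)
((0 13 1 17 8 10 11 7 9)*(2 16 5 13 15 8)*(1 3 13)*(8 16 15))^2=(0 10 7)(1 2 16)(5 17 15)(8 11 9)=[10, 2, 16, 3, 4, 17, 6, 0, 11, 8, 7, 9, 12, 13, 14, 5, 1, 15]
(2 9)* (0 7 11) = (0 7 11)(2 9) = [7, 1, 9, 3, 4, 5, 6, 11, 8, 2, 10, 0]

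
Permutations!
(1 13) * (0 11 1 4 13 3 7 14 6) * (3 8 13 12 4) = (0 11 1 8 13 3 7 14 6)(4 12) = [11, 8, 2, 7, 12, 5, 0, 14, 13, 9, 10, 1, 4, 3, 6]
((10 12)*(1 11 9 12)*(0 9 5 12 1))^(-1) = [10, 9, 2, 3, 4, 11, 6, 7, 8, 0, 12, 1, 5] = (0 10 12 5 11 1 9)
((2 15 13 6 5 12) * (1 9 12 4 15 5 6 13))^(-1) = (1 15 4 5 2 12 9) = [0, 15, 12, 3, 5, 2, 6, 7, 8, 1, 10, 11, 9, 13, 14, 4]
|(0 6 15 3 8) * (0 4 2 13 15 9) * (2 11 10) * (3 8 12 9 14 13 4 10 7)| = 14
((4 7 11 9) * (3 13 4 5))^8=(3 13 4 7 11 9 5)=[0, 1, 2, 13, 7, 3, 6, 11, 8, 5, 10, 9, 12, 4]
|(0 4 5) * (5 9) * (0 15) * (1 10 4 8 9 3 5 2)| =|(0 8 9 2 1 10 4 3 5 15)| =10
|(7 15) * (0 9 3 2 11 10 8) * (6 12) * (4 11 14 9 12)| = 28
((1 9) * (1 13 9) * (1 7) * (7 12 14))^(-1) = [0, 7, 2, 3, 4, 5, 6, 14, 8, 13, 10, 11, 1, 9, 12] = (1 7 14 12)(9 13)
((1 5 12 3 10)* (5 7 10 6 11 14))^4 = (1 7 10)(3 5 11)(6 12 14) = [0, 7, 2, 5, 4, 11, 12, 10, 8, 9, 1, 3, 14, 13, 6]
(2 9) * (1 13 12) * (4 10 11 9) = (1 13 12)(2 4 10 11 9) = [0, 13, 4, 3, 10, 5, 6, 7, 8, 2, 11, 9, 1, 12]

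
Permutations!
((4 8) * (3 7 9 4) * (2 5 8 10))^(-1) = [0, 1, 10, 8, 9, 2, 6, 3, 5, 7, 4] = (2 10 4 9 7 3 8 5)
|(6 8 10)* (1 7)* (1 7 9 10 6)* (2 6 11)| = 12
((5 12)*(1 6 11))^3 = (5 12) = [0, 1, 2, 3, 4, 12, 6, 7, 8, 9, 10, 11, 5]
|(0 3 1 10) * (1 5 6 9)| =7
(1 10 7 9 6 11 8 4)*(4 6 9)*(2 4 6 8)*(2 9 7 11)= [0, 10, 4, 3, 1, 5, 2, 6, 8, 7, 11, 9]= (1 10 11 9 7 6 2 4)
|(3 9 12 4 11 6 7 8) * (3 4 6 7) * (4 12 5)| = |(3 9 5 4 11 7 8 12 6)| = 9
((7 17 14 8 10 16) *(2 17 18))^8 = (18) = [0, 1, 2, 3, 4, 5, 6, 7, 8, 9, 10, 11, 12, 13, 14, 15, 16, 17, 18]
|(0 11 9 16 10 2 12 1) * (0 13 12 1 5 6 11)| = 10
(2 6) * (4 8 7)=(2 6)(4 8 7)=[0, 1, 6, 3, 8, 5, 2, 4, 7]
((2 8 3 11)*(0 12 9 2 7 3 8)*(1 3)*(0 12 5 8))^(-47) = (0 5 8)(1 3 11 7)(2 12 9) = [5, 3, 12, 11, 4, 8, 6, 1, 0, 2, 10, 7, 9]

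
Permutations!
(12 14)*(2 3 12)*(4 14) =[0, 1, 3, 12, 14, 5, 6, 7, 8, 9, 10, 11, 4, 13, 2] =(2 3 12 4 14)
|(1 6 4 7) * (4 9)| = |(1 6 9 4 7)| = 5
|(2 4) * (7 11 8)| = 6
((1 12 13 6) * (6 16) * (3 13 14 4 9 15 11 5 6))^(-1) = [0, 6, 2, 16, 14, 11, 5, 7, 8, 4, 10, 15, 1, 3, 12, 9, 13] = (1 6 5 11 15 9 4 14 12)(3 16 13)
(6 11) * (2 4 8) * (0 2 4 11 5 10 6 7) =(0 2 11 7)(4 8)(5 10 6) =[2, 1, 11, 3, 8, 10, 5, 0, 4, 9, 6, 7]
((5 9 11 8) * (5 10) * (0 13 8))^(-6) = (0 13 8 10 5 9 11) = [13, 1, 2, 3, 4, 9, 6, 7, 10, 11, 5, 0, 12, 8]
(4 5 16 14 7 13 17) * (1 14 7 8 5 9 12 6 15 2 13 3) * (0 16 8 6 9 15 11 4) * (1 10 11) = (0 16 7 3 10 11 4 15 2 13 17)(1 14 6)(5 8)(9 12) = [16, 14, 13, 10, 15, 8, 1, 3, 5, 12, 11, 4, 9, 17, 6, 2, 7, 0]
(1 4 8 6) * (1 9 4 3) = [0, 3, 2, 1, 8, 5, 9, 7, 6, 4] = (1 3)(4 8 6 9)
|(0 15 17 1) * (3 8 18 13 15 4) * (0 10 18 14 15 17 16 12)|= |(0 4 3 8 14 15 16 12)(1 10 18 13 17)|= 40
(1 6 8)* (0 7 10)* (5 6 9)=(0 7 10)(1 9 5 6 8)=[7, 9, 2, 3, 4, 6, 8, 10, 1, 5, 0]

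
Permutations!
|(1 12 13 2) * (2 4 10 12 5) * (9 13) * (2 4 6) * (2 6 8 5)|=14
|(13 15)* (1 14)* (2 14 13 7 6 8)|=|(1 13 15 7 6 8 2 14)|=8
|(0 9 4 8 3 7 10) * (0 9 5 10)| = |(0 5 10 9 4 8 3 7)| = 8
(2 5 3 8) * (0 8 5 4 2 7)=(0 8 7)(2 4)(3 5)=[8, 1, 4, 5, 2, 3, 6, 0, 7]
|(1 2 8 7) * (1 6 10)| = |(1 2 8 7 6 10)| = 6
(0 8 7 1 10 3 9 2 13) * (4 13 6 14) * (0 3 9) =[8, 10, 6, 0, 13, 5, 14, 1, 7, 2, 9, 11, 12, 3, 4] =(0 8 7 1 10 9 2 6 14 4 13 3)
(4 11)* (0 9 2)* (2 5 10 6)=[9, 1, 0, 3, 11, 10, 2, 7, 8, 5, 6, 4]=(0 9 5 10 6 2)(4 11)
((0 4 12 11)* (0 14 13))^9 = (0 11)(4 14)(12 13) = [11, 1, 2, 3, 14, 5, 6, 7, 8, 9, 10, 0, 13, 12, 4]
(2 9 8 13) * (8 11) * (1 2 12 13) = (1 2 9 11 8)(12 13) = [0, 2, 9, 3, 4, 5, 6, 7, 1, 11, 10, 8, 13, 12]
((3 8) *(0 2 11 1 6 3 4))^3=(0 1 8 2 6 4 11 3)=[1, 8, 6, 0, 11, 5, 4, 7, 2, 9, 10, 3]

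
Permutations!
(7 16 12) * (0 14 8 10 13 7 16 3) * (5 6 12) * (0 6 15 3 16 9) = [14, 1, 2, 6, 4, 15, 12, 16, 10, 0, 13, 11, 9, 7, 8, 3, 5] = (0 14 8 10 13 7 16 5 15 3 6 12 9)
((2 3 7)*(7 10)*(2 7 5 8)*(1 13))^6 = [0, 1, 3, 10, 4, 8, 6, 7, 2, 9, 5, 11, 12, 13] = (13)(2 3 10 5 8)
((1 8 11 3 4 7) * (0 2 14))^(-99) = (14)(1 3)(4 8)(7 11) = [0, 3, 2, 1, 8, 5, 6, 11, 4, 9, 10, 7, 12, 13, 14]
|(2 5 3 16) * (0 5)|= 5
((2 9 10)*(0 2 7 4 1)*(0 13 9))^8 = (1 9 7)(4 13 10) = [0, 9, 2, 3, 13, 5, 6, 1, 8, 7, 4, 11, 12, 10]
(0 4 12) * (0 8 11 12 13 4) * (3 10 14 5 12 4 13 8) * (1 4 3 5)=(1 4 8 11 3 10 14)(5 12)=[0, 4, 2, 10, 8, 12, 6, 7, 11, 9, 14, 3, 5, 13, 1]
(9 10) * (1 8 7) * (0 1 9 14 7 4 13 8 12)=(0 1 12)(4 13 8)(7 9 10 14)=[1, 12, 2, 3, 13, 5, 6, 9, 4, 10, 14, 11, 0, 8, 7]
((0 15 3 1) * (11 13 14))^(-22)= [3, 15, 2, 0, 4, 5, 6, 7, 8, 9, 10, 14, 12, 11, 13, 1]= (0 3)(1 15)(11 14 13)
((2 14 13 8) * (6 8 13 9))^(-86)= (2 8 6 9 14)= [0, 1, 8, 3, 4, 5, 9, 7, 6, 14, 10, 11, 12, 13, 2]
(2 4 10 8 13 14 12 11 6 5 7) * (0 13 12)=[13, 1, 4, 3, 10, 7, 5, 2, 12, 9, 8, 6, 11, 14, 0]=(0 13 14)(2 4 10 8 12 11 6 5 7)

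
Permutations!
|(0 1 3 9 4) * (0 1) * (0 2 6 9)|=7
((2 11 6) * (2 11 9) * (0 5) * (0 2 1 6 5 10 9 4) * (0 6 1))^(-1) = [9, 1, 5, 3, 2, 11, 4, 7, 8, 10, 0, 6] = (0 9 10)(2 5 11 6 4)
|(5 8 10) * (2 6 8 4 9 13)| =8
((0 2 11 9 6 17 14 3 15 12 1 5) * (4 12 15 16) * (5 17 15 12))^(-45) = (0 16 17 15 11 5 3 1 6 2 4 14 12 9) = [16, 6, 4, 1, 14, 3, 2, 7, 8, 0, 10, 5, 9, 13, 12, 11, 17, 15]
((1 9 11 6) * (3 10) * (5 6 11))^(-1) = (11)(1 6 5 9)(3 10) = [0, 6, 2, 10, 4, 9, 5, 7, 8, 1, 3, 11]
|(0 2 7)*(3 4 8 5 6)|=15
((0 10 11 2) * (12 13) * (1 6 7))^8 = (13)(1 7 6) = [0, 7, 2, 3, 4, 5, 1, 6, 8, 9, 10, 11, 12, 13]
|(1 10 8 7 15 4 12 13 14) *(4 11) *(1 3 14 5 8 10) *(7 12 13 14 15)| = |(3 15 11 4 13 5 8 12 14)| = 9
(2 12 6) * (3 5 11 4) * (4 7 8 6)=(2 12 4 3 5 11 7 8 6)=[0, 1, 12, 5, 3, 11, 2, 8, 6, 9, 10, 7, 4]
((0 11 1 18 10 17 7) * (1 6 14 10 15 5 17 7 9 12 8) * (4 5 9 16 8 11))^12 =[6, 5, 2, 3, 14, 10, 15, 11, 4, 8, 12, 18, 1, 13, 9, 16, 0, 7, 17] =(0 6 15 16)(1 5 10 12)(4 14 9 8)(7 11 18 17)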